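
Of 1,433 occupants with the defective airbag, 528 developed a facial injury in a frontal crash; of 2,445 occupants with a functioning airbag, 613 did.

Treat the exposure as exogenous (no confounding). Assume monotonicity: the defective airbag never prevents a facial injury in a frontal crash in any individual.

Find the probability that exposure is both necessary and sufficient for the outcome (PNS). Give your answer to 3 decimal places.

PNS ≈ 0.118

p₁ = P(outcome | exposed) = 528/1433 = 0.36846
p₀ = P(outcome | unexposed) = 613/2445 = 0.25072
Under exogeneity and monotonicity, PNS = p₁ − p₀.
PNS = 0.36846 − 0.25072 = 0.11774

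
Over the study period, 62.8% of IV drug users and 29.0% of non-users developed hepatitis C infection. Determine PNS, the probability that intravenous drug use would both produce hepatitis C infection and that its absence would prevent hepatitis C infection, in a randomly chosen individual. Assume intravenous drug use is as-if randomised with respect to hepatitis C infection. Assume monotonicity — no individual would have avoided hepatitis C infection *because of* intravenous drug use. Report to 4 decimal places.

PNS ≈ 0.3380

p₁ = 0.628, p₀ = 0.29.
Under exogeneity and monotonicity, PNS = p₁ − p₀.
PNS = 0.628 − 0.29 = 0.338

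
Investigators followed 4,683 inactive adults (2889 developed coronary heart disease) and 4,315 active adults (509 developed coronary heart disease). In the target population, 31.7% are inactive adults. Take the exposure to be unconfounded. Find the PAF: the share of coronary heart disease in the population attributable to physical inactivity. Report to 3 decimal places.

p₁ = P(outcome | exposed) = 2889/4683 = 0.61691
p₀ = P(outcome | unexposed) = 509/4315 = 0.11796
Overall risk P(Y=1) = π·p₁ + (1−π)·p₀ = 0.317×0.61691 + 0.683×0.11796 = 0.27613.
Under exogeneity, PAF = [P(Y=1) − p₀] / P(Y=1).
PAF = (0.27613 − 0.11796) / 0.27613 ≈ 0.5728

PAF ≈ 0.573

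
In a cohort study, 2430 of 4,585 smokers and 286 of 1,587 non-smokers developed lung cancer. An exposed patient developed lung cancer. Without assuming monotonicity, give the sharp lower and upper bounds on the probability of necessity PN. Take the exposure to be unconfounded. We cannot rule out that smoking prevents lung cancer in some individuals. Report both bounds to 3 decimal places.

0.660 ≤ PN ≤ 1.000

p₁ = P(outcome | exposed) = 2430/4585 = 0.52999
p₀ = P(outcome | unexposed) = 286/1587 = 0.18021
Under exogeneity alone the bounds on PN are max{0,(p₁−p₀)/p₁} ≤ PN ≤ min{1,(1−p₀)/p₁}.
  lower = (p₁ − p₀)/p₁ = 0.34977 / 0.52999 ≈ 0.6600
  upper = min{1, (1 − p₀)/p₁} = 0.81979 / 0.52999 ≈ 1.5468 → capped at 1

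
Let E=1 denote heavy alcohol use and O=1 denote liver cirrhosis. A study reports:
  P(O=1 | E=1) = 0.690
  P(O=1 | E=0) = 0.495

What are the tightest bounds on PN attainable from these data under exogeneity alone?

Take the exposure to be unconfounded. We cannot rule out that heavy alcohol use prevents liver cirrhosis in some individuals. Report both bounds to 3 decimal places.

Let p₁ = 0.69, p₀ = 0.495.
Under exogeneity alone the bounds on PN are max{0,(p₁−p₀)/p₁} ≤ PN ≤ min{1,(1−p₀)/p₁}.
  lower = (p₁ − p₀)/p₁ = 0.195 / 0.69 ≈ 0.2826
  upper = min{1, (1 − p₀)/p₁} = 0.505 / 0.69 ≈ 0.7319

0.283 ≤ PN ≤ 0.732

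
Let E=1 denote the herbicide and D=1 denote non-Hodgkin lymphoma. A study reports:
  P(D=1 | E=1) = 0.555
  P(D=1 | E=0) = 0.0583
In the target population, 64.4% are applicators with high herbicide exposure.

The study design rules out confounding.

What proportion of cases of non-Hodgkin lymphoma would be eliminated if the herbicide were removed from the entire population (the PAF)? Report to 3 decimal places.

PAF ≈ 0.846

Let p₁ = 0.555, p₀ = 0.0583.
Overall risk P(Y=1) = π·p₁ + (1−π)·p₀ = 0.644×0.555 + 0.356×0.0583 = 0.37817.
Under exogeneity, PAF = [P(Y=1) − p₀] / P(Y=1).
PAF = (0.37817 − 0.0583) / 0.37817 ≈ 0.8458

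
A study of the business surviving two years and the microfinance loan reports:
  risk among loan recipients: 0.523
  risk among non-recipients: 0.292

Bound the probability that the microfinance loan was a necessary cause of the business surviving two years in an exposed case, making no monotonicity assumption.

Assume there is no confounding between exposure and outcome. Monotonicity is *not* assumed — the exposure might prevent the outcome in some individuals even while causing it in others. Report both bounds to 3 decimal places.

Let p₁ = 0.523, p₀ = 0.292.
Under exogeneity alone the bounds on PN are max{0,(p₁−p₀)/p₁} ≤ PN ≤ min{1,(1−p₀)/p₁}.
  lower = (p₁ − p₀)/p₁ = 0.231 / 0.523 ≈ 0.4417
  upper = min{1, (1 − p₀)/p₁} = 0.708 / 0.523 ≈ 1.3537 → capped at 1

0.442 ≤ PN ≤ 1.000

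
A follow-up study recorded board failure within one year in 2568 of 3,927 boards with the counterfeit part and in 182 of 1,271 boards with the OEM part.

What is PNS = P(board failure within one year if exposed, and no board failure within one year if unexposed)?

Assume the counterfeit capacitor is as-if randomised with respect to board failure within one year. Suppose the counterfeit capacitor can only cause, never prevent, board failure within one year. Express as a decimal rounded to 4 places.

PNS ≈ 0.5107

p₁ = P(outcome | exposed) = 2568/3927 = 0.65393
p₀ = P(outcome | unexposed) = 182/1271 = 0.14319
Under exogeneity and monotonicity, PNS = p₁ − p₀.
PNS = 0.65393 − 0.14319 = 0.51074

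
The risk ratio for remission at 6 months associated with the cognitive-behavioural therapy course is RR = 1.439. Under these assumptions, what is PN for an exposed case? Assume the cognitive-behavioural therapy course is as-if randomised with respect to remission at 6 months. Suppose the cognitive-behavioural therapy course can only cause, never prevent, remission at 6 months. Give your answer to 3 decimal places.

Under exogeneity and monotonicity, PN = (RR − 1) / RR = 1 − 1/RR.
PN = (1.439 − 1) / 1.439 = 0.439 / 1.439 ≈ 0.3051

PN ≈ 0.305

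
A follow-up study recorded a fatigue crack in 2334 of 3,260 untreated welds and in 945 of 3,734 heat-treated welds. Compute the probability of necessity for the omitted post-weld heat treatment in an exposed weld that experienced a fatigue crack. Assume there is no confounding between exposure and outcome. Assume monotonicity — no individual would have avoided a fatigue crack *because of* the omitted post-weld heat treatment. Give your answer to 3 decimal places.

p₁ = P(outcome | exposed) = 2334/3260 = 0.71595
p₀ = P(outcome | unexposed) = 945/3734 = 0.25308
Under exogeneity and monotonicity, PN = (p₁ − p₀) / p₁.
PN = (0.71595 − 0.25308) / 0.71595 = 0.46287 / 0.71595 ≈ 0.6465

PN ≈ 0.647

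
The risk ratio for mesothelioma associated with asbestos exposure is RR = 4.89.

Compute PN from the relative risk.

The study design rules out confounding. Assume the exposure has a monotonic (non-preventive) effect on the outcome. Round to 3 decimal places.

Under exogeneity and monotonicity, PN = (RR − 1) / RR = 1 − 1/RR.
PN = (4.89 − 1) / 4.89 = 3.89 / 4.89 ≈ 0.7955

PN ≈ 0.796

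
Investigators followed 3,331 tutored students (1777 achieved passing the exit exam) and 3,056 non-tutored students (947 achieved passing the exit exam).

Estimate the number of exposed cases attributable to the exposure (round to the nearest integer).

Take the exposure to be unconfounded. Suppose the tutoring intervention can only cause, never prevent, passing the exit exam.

about 745 cases

p₁ = P(outcome | exposed) = 1777/3331 = 0.53347
p₀ = P(outcome | unexposed) = 947/3056 = 0.30988
PN = (p₁ − p₀)/p₁ = (0.53347 − 0.30988) / 0.53347 ≈ 0.41912.
Attributable cases ≈ PN × (exposed cases) = 0.41912 × 1777 ≈ 744.78.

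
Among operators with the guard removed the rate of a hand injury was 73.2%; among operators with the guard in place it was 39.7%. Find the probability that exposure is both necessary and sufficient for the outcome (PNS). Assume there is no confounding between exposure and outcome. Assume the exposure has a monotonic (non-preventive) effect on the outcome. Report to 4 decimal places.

PNS ≈ 0.3350

p₁ = 0.732, p₀ = 0.397.
Under exogeneity and monotonicity, PNS = p₁ − p₀.
PNS = 0.732 − 0.397 = 0.335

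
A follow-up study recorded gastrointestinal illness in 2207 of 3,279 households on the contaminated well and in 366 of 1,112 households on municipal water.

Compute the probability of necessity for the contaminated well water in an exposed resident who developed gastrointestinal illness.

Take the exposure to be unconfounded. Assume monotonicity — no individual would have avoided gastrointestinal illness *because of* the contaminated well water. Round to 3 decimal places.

PN ≈ 0.511

p₁ = P(outcome | exposed) = 2207/3279 = 0.67307
p₀ = P(outcome | unexposed) = 366/1112 = 0.32914
Under exogeneity and monotonicity, PN = (p₁ − p₀) / p₁.
PN = (0.67307 − 0.32914) / 0.67307 = 0.34393 / 0.67307 ≈ 0.5110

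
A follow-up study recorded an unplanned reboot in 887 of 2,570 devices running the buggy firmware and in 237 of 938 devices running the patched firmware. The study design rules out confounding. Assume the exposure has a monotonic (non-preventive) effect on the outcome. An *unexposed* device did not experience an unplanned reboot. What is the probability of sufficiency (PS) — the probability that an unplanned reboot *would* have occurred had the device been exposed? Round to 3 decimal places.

p₁ = P(outcome | exposed) = 887/2570 = 0.34514
p₀ = P(outcome | unexposed) = 237/938 = 0.25267
Under exogeneity and monotonicity, PS = (p₁ − p₀) / (1 − p₀).
PS = (0.34514 − 0.25267) / (1 − 0.25267) = 0.092471 / 0.74733 ≈ 0.1237

PS ≈ 0.124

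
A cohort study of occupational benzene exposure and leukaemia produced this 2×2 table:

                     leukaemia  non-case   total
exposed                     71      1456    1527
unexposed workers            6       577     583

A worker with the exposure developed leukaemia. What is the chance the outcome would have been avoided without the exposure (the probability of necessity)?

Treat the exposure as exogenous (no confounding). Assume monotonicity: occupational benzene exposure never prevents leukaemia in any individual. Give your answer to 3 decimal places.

p₁ = P(outcome | exposed) = 71/1527 = 0.046496
p₀ = P(outcome | unexposed) = 6/583 = 0.010292
Under exogeneity and monotonicity, PN = (p₁ − p₀)/p₁.
PN = (0.046496 − 0.010292) / 0.046496 ≈ 0.7787

PN ≈ 0.779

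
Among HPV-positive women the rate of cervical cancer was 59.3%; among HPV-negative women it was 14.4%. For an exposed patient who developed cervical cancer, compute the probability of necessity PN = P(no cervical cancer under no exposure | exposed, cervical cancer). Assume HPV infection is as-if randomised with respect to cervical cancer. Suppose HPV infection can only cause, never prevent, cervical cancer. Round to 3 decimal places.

p₁ = 0.593, p₀ = 0.144.
Under exogeneity and monotonicity, PN = (p₁ − p₀) / p₁.
PN = (0.593 − 0.144) / 0.593 = 0.449 / 0.593 ≈ 0.7572

PN ≈ 0.757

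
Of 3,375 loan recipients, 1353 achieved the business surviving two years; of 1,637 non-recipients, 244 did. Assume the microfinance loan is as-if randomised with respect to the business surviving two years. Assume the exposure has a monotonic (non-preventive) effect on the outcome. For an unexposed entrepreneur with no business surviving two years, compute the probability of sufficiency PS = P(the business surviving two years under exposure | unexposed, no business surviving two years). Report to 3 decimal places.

PS ≈ 0.296

p₁ = P(outcome | exposed) = 1353/3375 = 0.40089
p₀ = P(outcome | unexposed) = 244/1637 = 0.14905
Under exogeneity and monotonicity, PS = (p₁ − p₀) / (1 − p₀).
PS = (0.40089 − 0.14905) / (1 − 0.14905) = 0.25184 / 0.85095 ≈ 0.2959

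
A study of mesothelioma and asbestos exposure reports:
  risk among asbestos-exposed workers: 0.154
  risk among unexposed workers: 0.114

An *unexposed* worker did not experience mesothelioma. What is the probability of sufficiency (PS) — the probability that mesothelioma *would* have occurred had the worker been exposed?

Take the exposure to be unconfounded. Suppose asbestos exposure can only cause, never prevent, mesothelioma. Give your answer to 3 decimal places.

Let p₁ = 0.154, p₀ = 0.114.
Under exogeneity and monotonicity, PS = (p₁ − p₀) / (1 − p₀).
PS = (0.154 − 0.114) / (1 − 0.114) = 0.04 / 0.886 ≈ 0.0451

PS ≈ 0.045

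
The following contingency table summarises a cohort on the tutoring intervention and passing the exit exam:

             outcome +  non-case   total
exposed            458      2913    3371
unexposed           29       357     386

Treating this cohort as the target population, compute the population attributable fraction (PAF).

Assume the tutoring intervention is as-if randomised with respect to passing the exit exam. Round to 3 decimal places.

p₁ = P(outcome | exposed) = 458/3371 = 0.13586
p₀ = P(outcome | unexposed) = 29/386 = 0.07513
Exposure prevalence π = 3371/3757 = 0.89726; overall risk P(Y=1) = 0.12962.
Under exogeneity, PAF = [P(Y=1) − p₀]/P(Y=1).
PAF = (0.12962 − 0.07513) / 0.12962 ≈ 0.4204

PAF ≈ 0.420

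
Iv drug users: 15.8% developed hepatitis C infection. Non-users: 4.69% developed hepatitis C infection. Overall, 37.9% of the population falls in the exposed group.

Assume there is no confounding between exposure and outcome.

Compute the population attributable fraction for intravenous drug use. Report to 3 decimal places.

p₁ = 0.158, p₀ = 0.0469.
Overall risk P(Y=1) = π·p₁ + (1−π)·p₀ = 0.379×0.158 + 0.621×0.0469 = 0.089007.
Under exogeneity, PAF = [P(Y=1) − p₀] / P(Y=1).
PAF = (0.089007 − 0.0469) / 0.089007 ≈ 0.4731

PAF ≈ 0.473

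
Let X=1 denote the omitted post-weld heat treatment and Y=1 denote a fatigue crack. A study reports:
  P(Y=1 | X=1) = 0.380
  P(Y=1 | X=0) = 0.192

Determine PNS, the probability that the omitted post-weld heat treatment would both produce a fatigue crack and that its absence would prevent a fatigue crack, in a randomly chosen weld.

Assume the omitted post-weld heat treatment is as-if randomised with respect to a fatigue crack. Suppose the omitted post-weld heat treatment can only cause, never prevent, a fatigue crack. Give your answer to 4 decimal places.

PNS ≈ 0.1880

Let p₁ = 0.38, p₀ = 0.192.
Under exogeneity and monotonicity, PNS = p₁ − p₀.
PNS = 0.38 − 0.192 = 0.188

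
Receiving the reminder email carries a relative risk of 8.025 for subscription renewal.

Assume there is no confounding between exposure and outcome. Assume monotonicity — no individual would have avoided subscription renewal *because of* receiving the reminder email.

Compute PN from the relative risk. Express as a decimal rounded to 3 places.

Under exogeneity and monotonicity, PN = (RR − 1) / RR = 1 − 1/RR.
PN = (8.025 − 1) / 8.025 = 7.025 / 8.025 ≈ 0.8754

PN ≈ 0.875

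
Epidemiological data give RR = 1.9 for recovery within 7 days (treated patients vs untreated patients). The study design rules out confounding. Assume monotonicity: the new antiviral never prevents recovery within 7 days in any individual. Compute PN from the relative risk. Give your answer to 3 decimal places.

PN ≈ 0.474

Under exogeneity and monotonicity, PN = (RR − 1) / RR = 1 − 1/RR.
PN = (1.9 − 1) / 1.9 = 0.9 / 1.9 ≈ 0.4737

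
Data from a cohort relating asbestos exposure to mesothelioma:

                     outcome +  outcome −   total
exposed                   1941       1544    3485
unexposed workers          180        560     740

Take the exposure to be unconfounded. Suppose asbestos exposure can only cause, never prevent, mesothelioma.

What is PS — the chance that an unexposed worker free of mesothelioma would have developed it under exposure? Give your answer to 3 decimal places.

p₁ = P(outcome | exposed) = 1941/3485 = 0.55696
p₀ = P(outcome | unexposed) = 180/740 = 0.24324
Under exogeneity and monotonicity, PS = (p₁ − p₀)/(1 − p₀).
PS = (0.55696 − 0.24324) / 0.75676 ≈ 0.4146

PS ≈ 0.415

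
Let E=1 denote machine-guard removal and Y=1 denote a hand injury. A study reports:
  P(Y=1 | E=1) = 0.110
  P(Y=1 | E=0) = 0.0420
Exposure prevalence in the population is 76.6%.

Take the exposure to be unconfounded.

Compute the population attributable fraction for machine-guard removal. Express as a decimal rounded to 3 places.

PAF ≈ 0.554

Let p₁ = 0.11, p₀ = 0.042.
Overall risk P(Y=1) = π·p₁ + (1−π)·p₀ = 0.766×0.11 + 0.234×0.042 = 0.094088.
Under exogeneity, PAF = [P(Y=1) − p₀] / P(Y=1).
PAF = (0.094088 − 0.042) / 0.094088 ≈ 0.5536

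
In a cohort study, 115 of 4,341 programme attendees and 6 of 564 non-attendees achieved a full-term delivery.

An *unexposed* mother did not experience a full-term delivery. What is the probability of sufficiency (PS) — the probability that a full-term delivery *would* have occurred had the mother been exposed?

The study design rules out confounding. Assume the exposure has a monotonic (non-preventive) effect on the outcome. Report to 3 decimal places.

PS ≈ 0.016

p₁ = P(outcome | exposed) = 115/4341 = 0.026492
p₀ = P(outcome | unexposed) = 6/564 = 0.010638
Under exogeneity and monotonicity, PS = (p₁ − p₀) / (1 − p₀).
PS = (0.026492 − 0.010638) / (1 − 0.010638) = 0.015853 / 0.98936 ≈ 0.0160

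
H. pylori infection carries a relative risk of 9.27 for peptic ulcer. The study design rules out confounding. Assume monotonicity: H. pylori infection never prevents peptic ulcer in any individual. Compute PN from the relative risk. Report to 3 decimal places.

PN ≈ 0.892

Under exogeneity and monotonicity, PN = (RR − 1) / RR = 1 − 1/RR.
PN = (9.27 − 1) / 9.27 = 8.27 / 9.27 ≈ 0.8921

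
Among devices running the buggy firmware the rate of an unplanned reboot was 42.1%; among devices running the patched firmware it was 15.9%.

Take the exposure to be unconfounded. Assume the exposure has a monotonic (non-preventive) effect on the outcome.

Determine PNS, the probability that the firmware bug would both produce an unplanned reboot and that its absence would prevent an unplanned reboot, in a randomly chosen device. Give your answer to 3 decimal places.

p₁ = 0.421, p₀ = 0.159.
Under exogeneity and monotonicity, PNS = p₁ − p₀.
PNS = 0.421 − 0.159 = 0.262

PNS ≈ 0.262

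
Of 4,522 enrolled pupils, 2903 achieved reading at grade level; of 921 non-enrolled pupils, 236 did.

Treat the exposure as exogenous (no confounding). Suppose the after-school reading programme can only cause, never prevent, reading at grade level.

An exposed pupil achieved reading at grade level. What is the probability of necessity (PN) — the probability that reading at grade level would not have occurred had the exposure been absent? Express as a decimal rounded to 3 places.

PN ≈ 0.601

p₁ = P(outcome | exposed) = 2903/4522 = 0.64197
p₀ = P(outcome | unexposed) = 236/921 = 0.25624
Under exogeneity and monotonicity, PN = (p₁ − p₀) / p₁.
PN = (0.64197 − 0.25624) / 0.64197 = 0.38573 / 0.64197 ≈ 0.6009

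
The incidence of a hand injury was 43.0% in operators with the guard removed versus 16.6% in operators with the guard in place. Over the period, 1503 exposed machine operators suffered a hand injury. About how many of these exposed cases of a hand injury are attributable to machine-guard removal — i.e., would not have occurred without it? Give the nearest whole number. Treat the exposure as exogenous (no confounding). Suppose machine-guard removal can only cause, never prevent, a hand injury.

about 923 cases

p₁ = 0.43, p₀ = 0.166.
PN = (p₁ − p₀)/p₁ = (0.43 − 0.166) / 0.43 ≈ 0.61395.
Attributable cases ≈ PN × (exposed cases) = 0.61395 × 1503 ≈ 922.77.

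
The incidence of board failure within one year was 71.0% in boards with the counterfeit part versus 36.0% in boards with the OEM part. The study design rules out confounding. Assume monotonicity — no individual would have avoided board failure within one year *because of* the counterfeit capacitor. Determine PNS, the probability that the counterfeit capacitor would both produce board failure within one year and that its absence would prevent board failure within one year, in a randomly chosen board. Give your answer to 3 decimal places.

PNS ≈ 0.350

p₁ = 0.71, p₀ = 0.36.
Under exogeneity and monotonicity, PNS = p₁ − p₀.
PNS = 0.71 − 0.36 = 0.35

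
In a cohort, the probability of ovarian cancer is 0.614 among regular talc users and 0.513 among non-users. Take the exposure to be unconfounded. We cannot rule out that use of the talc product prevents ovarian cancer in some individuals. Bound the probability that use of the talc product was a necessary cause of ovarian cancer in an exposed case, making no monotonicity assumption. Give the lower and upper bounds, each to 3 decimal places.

0.164 ≤ PN ≤ 0.793

Let p₁ = 0.614, p₀ = 0.513.
Under exogeneity alone the bounds on PN are max{0,(p₁−p₀)/p₁} ≤ PN ≤ min{1,(1−p₀)/p₁}.
  lower = (p₁ − p₀)/p₁ = 0.101 / 0.614 ≈ 0.1645
  upper = min{1, (1 − p₀)/p₁} = 0.487 / 0.614 ≈ 0.7932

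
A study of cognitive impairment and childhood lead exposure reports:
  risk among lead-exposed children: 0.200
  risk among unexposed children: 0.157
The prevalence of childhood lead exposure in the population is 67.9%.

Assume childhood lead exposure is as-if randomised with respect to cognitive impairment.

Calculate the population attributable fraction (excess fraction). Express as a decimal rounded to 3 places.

PAF ≈ 0.157

Let p₁ = 0.2, p₀ = 0.157.
Overall risk P(Y=1) = π·p₁ + (1−π)·p₀ = 0.679×0.2 + 0.321×0.157 = 0.1862.
Under exogeneity, PAF = [P(Y=1) − p₀] / P(Y=1).
PAF = (0.1862 − 0.157) / 0.1862 ≈ 0.1568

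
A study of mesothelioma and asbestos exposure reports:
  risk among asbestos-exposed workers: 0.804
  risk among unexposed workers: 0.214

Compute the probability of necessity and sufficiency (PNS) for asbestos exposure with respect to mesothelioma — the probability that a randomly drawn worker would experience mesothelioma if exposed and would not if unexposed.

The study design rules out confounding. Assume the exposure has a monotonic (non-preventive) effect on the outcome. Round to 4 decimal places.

Let p₁ = 0.804, p₀ = 0.214.
Under exogeneity and monotonicity, PNS = p₁ − p₀.
PNS = 0.804 − 0.214 = 0.59

PNS ≈ 0.5900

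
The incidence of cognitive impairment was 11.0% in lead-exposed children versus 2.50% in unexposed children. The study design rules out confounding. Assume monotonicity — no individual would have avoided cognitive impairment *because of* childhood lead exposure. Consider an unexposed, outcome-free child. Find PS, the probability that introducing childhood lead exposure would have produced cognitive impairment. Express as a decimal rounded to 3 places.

PS ≈ 0.087

p₁ = 0.11, p₀ = 0.025.
Under exogeneity and monotonicity, PS = (p₁ − p₀) / (1 − p₀).
PS = (0.11 − 0.025) / (1 − 0.025) = 0.085 / 0.975 ≈ 0.0872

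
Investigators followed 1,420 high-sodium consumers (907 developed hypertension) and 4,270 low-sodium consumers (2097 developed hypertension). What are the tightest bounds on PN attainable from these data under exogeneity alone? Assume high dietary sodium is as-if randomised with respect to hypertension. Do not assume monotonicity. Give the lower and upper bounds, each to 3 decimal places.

0.231 ≤ PN ≤ 0.797

p₁ = P(outcome | exposed) = 907/1420 = 0.63873
p₀ = P(outcome | unexposed) = 2097/4270 = 0.4911
Under exogeneity alone the bounds on PN are max{0,(p₁−p₀)/p₁} ≤ PN ≤ min{1,(1−p₀)/p₁}.
  lower = (p₁ − p₀)/p₁ = 0.14763 / 0.63873 ≈ 0.2311
  upper = min{1, (1 − p₀)/p₁} = 0.5089 / 0.63873 ≈ 0.7967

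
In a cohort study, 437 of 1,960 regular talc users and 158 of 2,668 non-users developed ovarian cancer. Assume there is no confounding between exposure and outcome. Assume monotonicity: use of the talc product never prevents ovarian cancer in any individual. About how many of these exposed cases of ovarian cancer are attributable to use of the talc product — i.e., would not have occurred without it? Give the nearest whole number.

about 321 cases

p₁ = P(outcome | exposed) = 437/1960 = 0.22296
p₀ = P(outcome | unexposed) = 158/2668 = 0.05922
PN = (p₁ − p₀)/p₁ = (0.22296 − 0.05922) / 0.22296 ≈ 0.73439.
Attributable cases ≈ PN × (exposed cases) = 0.73439 × 437 ≈ 320.93.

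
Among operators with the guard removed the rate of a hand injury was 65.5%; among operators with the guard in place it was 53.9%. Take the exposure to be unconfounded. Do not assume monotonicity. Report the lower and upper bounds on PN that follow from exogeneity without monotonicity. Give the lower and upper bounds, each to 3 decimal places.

p₁ = 0.655, p₀ = 0.539.
Under exogeneity alone the bounds on PN are max{0,(p₁−p₀)/p₁} ≤ PN ≤ min{1,(1−p₀)/p₁}.
  lower = (p₁ − p₀)/p₁ = 0.116 / 0.655 ≈ 0.1771
  upper = min{1, (1 − p₀)/p₁} = 0.461 / 0.655 ≈ 0.7038

0.177 ≤ PN ≤ 0.704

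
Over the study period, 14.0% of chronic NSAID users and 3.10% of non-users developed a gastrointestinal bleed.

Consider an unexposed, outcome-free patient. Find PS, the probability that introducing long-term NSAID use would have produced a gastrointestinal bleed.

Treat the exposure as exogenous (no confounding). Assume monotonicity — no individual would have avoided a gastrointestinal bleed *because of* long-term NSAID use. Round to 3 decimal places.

p₁ = 0.14, p₀ = 0.031.
Under exogeneity and monotonicity, PS = (p₁ − p₀) / (1 − p₀).
PS = (0.14 − 0.031) / (1 − 0.031) = 0.109 / 0.969 ≈ 0.1125

PS ≈ 0.112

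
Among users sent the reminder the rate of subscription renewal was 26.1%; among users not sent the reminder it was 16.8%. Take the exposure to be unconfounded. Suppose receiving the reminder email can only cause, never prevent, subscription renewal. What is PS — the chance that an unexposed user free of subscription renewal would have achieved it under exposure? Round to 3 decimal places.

PS ≈ 0.112

p₁ = 0.261, p₀ = 0.168.
Under exogeneity and monotonicity, PS = (p₁ − p₀) / (1 − p₀).
PS = (0.261 − 0.168) / (1 − 0.168) = 0.093 / 0.832 ≈ 0.1118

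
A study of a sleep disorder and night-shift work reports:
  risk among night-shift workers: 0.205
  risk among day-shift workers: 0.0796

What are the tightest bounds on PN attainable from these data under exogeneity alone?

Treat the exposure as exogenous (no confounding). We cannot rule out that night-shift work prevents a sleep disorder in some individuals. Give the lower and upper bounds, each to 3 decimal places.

Let p₁ = 0.205, p₀ = 0.0796.
Under exogeneity alone the bounds on PN are max{0,(p₁−p₀)/p₁} ≤ PN ≤ min{1,(1−p₀)/p₁}.
  lower = (p₁ − p₀)/p₁ = 0.1254 / 0.205 ≈ 0.6117
  upper = min{1, (1 − p₀)/p₁} = 0.9204 / 0.205 ≈ 4.4898 → capped at 1

0.612 ≤ PN ≤ 1.000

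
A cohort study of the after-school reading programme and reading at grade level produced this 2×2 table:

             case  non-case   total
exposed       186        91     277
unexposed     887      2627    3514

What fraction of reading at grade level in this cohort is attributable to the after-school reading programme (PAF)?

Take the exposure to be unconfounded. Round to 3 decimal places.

p₁ = P(outcome | exposed) = 186/277 = 0.67148
p₀ = P(outcome | unexposed) = 887/3514 = 0.25242
Exposure prevalence π = 277/3791 = 0.073068; overall risk P(Y=1) = 0.28304.
Under exogeneity, PAF = [P(Y=1) − p₀]/P(Y=1).
PAF = (0.28304 − 0.25242) / 0.28304 ≈ 0.1082

PAF ≈ 0.108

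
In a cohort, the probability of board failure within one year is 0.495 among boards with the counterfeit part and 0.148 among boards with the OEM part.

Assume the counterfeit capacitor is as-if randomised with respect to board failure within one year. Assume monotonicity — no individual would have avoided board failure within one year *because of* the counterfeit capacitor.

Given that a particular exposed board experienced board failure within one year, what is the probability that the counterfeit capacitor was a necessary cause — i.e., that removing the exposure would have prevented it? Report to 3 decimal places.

PN ≈ 0.701

Let p₁ = 0.495, p₀ = 0.148.
Under exogeneity and monotonicity, PN = (p₁ − p₀) / p₁.
PN = (0.495 − 0.148) / 0.495 = 0.347 / 0.495 ≈ 0.7010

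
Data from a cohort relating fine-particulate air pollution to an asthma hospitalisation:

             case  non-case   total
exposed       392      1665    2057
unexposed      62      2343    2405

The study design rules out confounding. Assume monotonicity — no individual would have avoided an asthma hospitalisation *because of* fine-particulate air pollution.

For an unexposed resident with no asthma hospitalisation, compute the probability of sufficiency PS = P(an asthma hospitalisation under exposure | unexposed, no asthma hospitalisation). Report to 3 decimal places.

p₁ = P(outcome | exposed) = 392/2057 = 0.19057
p₀ = P(outcome | unexposed) = 62/2405 = 0.02578
Under exogeneity and monotonicity, PS = (p₁ − p₀)/(1 − p₀).
PS = (0.19057 − 0.02578) / 0.97422 ≈ 0.1691

PS ≈ 0.169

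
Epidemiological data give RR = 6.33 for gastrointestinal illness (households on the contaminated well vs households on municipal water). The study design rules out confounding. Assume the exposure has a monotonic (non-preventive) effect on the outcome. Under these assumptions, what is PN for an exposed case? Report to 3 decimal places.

Under exogeneity and monotonicity, PN = (RR − 1) / RR = 1 − 1/RR.
PN = (6.33 − 1) / 6.33 = 5.33 / 6.33 ≈ 0.8420

PN ≈ 0.842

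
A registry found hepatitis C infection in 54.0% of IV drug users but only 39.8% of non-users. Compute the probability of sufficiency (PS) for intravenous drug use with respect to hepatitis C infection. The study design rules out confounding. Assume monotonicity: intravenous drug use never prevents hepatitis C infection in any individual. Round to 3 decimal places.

PS ≈ 0.236

p₁ = 0.54, p₀ = 0.398.
Under exogeneity and monotonicity, PS = (p₁ − p₀) / (1 − p₀).
PS = (0.54 − 0.398) / (1 − 0.398) = 0.142 / 0.602 ≈ 0.2359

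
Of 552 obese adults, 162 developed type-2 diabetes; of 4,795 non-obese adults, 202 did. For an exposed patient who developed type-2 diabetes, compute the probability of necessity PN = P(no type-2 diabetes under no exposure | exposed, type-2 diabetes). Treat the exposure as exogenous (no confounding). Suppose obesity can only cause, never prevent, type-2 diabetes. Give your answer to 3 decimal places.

PN ≈ 0.856

p₁ = P(outcome | exposed) = 162/552 = 0.29348
p₀ = P(outcome | unexposed) = 202/4795 = 0.042127
Under exogeneity and monotonicity, PN = (p₁ − p₀) / p₁.
PN = (0.29348 − 0.042127) / 0.29348 = 0.25135 / 0.29348 ≈ 0.8565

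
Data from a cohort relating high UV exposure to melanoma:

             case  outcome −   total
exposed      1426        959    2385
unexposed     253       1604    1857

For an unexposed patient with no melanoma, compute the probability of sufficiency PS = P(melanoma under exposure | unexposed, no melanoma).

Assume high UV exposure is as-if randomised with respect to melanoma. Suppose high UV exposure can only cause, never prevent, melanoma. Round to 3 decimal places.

p₁ = P(outcome | exposed) = 1426/2385 = 0.5979
p₀ = P(outcome | unexposed) = 253/1857 = 0.13624
Under exogeneity and monotonicity, PS = (p₁ − p₀)/(1 − p₀).
PS = (0.5979 − 0.13624) / 0.86376 ≈ 0.5345

PS ≈ 0.534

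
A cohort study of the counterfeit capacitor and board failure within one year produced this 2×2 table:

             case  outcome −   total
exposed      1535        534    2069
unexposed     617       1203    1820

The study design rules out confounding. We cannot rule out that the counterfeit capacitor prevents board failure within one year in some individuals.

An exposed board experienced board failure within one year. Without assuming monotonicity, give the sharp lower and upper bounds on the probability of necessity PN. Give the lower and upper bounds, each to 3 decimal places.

p₁ = P(outcome | exposed) = 1535/2069 = 0.7419
p₀ = P(outcome | unexposed) = 617/1820 = 0.33901
Under exogeneity alone the bounds on PN are max{0,(p₁−p₀)/p₁} ≤ PN ≤ min{1,(1−p₀)/p₁}.
  lower = (p₁ − p₀)/p₁ = 0.40289 / 0.7419 ≈ 0.5431
  upper = min{1, (1 − p₀)/p₁} = 0.66099 / 0.7419 ≈ 0.8909

0.543 ≤ PN ≤ 0.891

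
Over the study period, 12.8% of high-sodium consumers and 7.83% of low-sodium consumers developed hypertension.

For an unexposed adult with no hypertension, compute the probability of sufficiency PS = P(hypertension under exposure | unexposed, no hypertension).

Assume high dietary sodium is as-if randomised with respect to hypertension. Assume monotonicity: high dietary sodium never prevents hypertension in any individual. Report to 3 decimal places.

PS ≈ 0.054

p₁ = 0.128, p₀ = 0.0783.
Under exogeneity and monotonicity, PS = (p₁ − p₀) / (1 − p₀).
PS = (0.128 − 0.0783) / (1 − 0.0783) = 0.0497 / 0.9217 ≈ 0.0539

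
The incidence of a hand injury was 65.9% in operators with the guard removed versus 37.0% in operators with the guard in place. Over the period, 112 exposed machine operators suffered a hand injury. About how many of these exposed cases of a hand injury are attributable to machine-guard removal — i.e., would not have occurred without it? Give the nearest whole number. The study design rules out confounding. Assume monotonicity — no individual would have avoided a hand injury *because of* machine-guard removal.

p₁ = 0.659, p₀ = 0.37.
PN = (p₁ − p₀)/p₁ = (0.659 − 0.37) / 0.659 ≈ 0.43854.
Attributable cases ≈ PN × (exposed cases) = 0.43854 × 112 ≈ 49.12.

about 49 cases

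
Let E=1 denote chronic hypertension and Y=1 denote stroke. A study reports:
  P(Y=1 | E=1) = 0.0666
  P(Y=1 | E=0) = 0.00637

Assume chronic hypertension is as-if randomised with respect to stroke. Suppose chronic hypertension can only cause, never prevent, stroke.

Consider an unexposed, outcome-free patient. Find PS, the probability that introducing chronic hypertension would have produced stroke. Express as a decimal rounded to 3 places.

Let p₁ = 0.0666, p₀ = 0.00637.
Under exogeneity and monotonicity, PS = (p₁ − p₀) / (1 − p₀).
PS = (0.0666 − 0.00637) / (1 − 0.00637) = 0.06023 / 0.99363 ≈ 0.0606

PS ≈ 0.061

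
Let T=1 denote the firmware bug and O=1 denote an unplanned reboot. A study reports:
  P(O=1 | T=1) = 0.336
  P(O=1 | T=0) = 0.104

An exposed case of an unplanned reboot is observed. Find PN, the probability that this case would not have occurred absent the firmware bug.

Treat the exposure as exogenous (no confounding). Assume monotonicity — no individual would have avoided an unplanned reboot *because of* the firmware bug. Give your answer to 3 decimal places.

PN ≈ 0.690

Let p₁ = 0.336, p₀ = 0.104.
Under exogeneity and monotonicity, PN = (p₁ − p₀) / p₁.
PN = (0.336 − 0.104) / 0.336 = 0.232 / 0.336 ≈ 0.6905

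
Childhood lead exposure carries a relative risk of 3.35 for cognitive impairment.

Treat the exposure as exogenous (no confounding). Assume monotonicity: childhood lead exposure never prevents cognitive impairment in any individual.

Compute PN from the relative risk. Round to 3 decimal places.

Under exogeneity and monotonicity, PN = (RR − 1) / RR = 1 − 1/RR.
PN = (3.35 − 1) / 3.35 = 2.35 / 3.35 ≈ 0.7015

PN ≈ 0.701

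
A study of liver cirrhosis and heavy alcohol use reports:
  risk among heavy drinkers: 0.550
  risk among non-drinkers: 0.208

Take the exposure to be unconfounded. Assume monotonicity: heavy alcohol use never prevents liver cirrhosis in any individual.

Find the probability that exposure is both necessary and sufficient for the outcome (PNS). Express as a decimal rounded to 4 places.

PNS ≈ 0.3420

Let p₁ = 0.55, p₀ = 0.208.
Under exogeneity and monotonicity, PNS = p₁ − p₀.
PNS = 0.55 − 0.208 = 0.342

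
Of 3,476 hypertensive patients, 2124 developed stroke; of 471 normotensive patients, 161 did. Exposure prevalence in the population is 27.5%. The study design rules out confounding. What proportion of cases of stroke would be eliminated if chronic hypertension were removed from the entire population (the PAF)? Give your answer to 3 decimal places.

p₁ = P(outcome | exposed) = 2124/3476 = 0.61105
p₀ = P(outcome | unexposed) = 161/471 = 0.34183
Overall risk P(Y=1) = π·p₁ + (1−π)·p₀ = 0.275×0.61105 + 0.725×0.34183 = 0.41586.
Under exogeneity, PAF = [P(Y=1) − p₀] / P(Y=1).
PAF = (0.41586 − 0.34183) / 0.41586 ≈ 0.1780

PAF ≈ 0.178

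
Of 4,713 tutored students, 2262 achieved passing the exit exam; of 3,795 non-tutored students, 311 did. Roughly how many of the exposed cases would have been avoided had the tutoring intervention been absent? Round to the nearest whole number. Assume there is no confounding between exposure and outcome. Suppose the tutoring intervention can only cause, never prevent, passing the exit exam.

about 1876 cases

p₁ = P(outcome | exposed) = 2262/4713 = 0.47995
p₀ = P(outcome | unexposed) = 311/3795 = 0.08195
PN = (p₁ − p₀)/p₁ = (0.47995 − 0.08195) / 0.47995 ≈ 0.82925.
Attributable cases ≈ PN × (exposed cases) = 0.82925 × 2262 ≈ 1875.77.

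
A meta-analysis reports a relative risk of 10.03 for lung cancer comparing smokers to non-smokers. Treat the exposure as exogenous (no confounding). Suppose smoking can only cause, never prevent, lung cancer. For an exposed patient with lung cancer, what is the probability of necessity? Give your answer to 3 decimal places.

Under exogeneity and monotonicity, PN = (RR − 1) / RR = 1 − 1/RR.
PN = (10.03 − 1) / 10.03 = 9.03 / 10.03 ≈ 0.9003

PN ≈ 0.900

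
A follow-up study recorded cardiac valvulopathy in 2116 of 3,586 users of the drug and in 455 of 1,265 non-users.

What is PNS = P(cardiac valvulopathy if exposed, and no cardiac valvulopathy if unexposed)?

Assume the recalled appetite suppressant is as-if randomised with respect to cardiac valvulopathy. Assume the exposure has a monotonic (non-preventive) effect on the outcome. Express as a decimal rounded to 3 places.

PNS ≈ 0.230

p₁ = P(outcome | exposed) = 2116/3586 = 0.59007
p₀ = P(outcome | unexposed) = 455/1265 = 0.35968
Under exogeneity and monotonicity, PNS = p₁ − p₀.
PNS = 0.59007 − 0.35968 = 0.23039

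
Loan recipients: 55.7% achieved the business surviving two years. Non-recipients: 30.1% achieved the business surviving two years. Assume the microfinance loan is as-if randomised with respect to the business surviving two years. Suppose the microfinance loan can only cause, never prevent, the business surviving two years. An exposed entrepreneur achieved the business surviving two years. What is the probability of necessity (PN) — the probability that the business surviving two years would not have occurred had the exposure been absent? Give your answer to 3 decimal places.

PN ≈ 0.460

p₁ = 0.557, p₀ = 0.301.
Under exogeneity and monotonicity, PN = (p₁ − p₀) / p₁.
PN = (0.557 − 0.301) / 0.557 = 0.256 / 0.557 ≈ 0.4596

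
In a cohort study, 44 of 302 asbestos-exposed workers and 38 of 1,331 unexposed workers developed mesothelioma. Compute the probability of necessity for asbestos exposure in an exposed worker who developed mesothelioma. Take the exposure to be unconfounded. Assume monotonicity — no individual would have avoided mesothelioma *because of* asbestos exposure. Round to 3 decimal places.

PN ≈ 0.804

p₁ = P(outcome | exposed) = 44/302 = 0.1457
p₀ = P(outcome | unexposed) = 38/1331 = 0.02855
Under exogeneity and monotonicity, PN = (p₁ − p₀) / p₁.
PN = (0.1457 − 0.02855) / 0.1457 = 0.11715 / 0.1457 ≈ 0.8040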